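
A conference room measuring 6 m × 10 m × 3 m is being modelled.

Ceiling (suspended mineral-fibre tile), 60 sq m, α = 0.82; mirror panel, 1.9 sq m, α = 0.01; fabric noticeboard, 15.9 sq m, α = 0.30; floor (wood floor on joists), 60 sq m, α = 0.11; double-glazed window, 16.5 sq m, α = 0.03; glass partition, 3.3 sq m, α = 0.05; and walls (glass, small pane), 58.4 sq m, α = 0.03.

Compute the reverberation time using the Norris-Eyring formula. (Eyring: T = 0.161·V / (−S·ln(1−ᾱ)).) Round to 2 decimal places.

0.39 seconds

Total surface area S = 60 + 1.9 + 15.9 + 60 + 16.5 + 3.3 + 58.4 = 216.0 sq m.
Σ(Sᵢαᵢ) = 60×0.82 + 1.9×0.01 + 15.9×0.30 + 60×0.11 + 16.5×0.03 + 3.3×0.05 + 58.4×0.03 = 63.001.
ᾱ = 63.001 / 216.0 = 0.2917.
−S·ln(1−ᾱ) = −216.0 × ln(1 − 0.2917) = 74.496.
V = 6 × 10 × 3 = 180 m³.
T = 0.161·V/[−S·ln(1−ᾱ)] = 0.161·180/74.496 = 0.39 s.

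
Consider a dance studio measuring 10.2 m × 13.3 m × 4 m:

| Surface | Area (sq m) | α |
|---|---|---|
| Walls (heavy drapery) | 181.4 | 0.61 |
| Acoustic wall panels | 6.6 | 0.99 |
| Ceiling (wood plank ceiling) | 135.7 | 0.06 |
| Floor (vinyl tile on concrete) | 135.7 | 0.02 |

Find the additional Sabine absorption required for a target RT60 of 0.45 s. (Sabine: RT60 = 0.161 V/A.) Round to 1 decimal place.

66.1 sabins

Summing Sᵢαᵢ: 110.654 + 6.534 + 8.142 + 2.714 → A₁ = 128.044 sabins.
For T = 0.45 s, need A₂ = 0.161·V/T = 0.161·542.64/0.45 = 194.145 sabins.
Additional absorption ΔA = 194.145 − 128.044 = 66.1 sabins.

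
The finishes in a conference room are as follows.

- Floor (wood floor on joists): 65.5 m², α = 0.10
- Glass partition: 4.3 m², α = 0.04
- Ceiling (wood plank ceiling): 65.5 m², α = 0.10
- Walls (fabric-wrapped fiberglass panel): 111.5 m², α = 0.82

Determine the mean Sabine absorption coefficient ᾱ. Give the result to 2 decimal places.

0.42

Total surface area S = 246.8 m².
A = 65.5·0.10 + 4.3·0.04 + 65.5·0.10 + 111.5·0.82 = 104.702 sabins.
ᾱ = 104.702 / 246.8 = 0.42.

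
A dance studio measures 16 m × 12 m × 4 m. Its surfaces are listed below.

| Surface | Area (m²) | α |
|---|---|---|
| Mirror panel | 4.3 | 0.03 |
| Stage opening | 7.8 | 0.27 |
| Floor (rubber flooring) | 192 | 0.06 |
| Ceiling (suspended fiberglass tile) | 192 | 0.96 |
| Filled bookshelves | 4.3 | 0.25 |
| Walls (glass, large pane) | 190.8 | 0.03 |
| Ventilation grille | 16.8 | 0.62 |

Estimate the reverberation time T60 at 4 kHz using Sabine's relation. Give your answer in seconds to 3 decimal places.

0.574 sec

Summing Sᵢαᵢ: 0.129 + 2.106 + 11.520 + 184.320 + 1.075 + 5.724 + 10.416 → A = 215.290 sabins.
Volume V = 16 × 12 × 4 = 768 m³.
Sabine: RT60 = 0.161 × 768 / 215.290 = 0.574 s.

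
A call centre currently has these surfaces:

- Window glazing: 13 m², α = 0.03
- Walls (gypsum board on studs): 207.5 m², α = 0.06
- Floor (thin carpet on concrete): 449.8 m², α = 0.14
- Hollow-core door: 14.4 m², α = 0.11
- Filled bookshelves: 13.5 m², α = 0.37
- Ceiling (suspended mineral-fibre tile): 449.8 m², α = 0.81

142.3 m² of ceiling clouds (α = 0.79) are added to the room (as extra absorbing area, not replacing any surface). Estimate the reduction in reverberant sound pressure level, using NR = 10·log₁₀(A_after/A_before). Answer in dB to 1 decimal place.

1.0 dB

A_before = Σ Sᵢαᵢ = 13·0.03 + 207.5·0.06 + 449.8·0.14 + 14.4·0.11 + 13.5·0.37 + 449.8·0.81 = 446.729 sabins.
Added absorption = 142.3 × 0.79 = 112.417 sabins.
New total A_after = 559.146 sabins.
Reduction = 10 log₁₀(A_after/A_before) = 10 log₁₀(1.2516) = 1.0 dB.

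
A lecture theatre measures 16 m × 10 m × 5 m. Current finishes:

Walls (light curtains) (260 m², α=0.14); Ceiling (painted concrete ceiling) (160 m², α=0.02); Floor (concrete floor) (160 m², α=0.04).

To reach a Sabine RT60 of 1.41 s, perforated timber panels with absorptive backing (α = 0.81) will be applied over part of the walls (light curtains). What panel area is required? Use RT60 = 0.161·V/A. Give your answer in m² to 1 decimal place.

Total absorption A₁ = 260*0.14 + 160*0.02 + 160*0.04
  = 36.400 + 3.200 + 6.400 = 46.000 m² sabins.
Required A₂ = 0.161·800/1.41 = 91.348 sabins.
Absorption to add: 91.348 − 46.000 = 45.348 sabins.
Net gain per m²: Δα = 0.81 − 0.14 = 0.67.
Panel area = 45.348 / 0.67 = 67.7 m².

67.7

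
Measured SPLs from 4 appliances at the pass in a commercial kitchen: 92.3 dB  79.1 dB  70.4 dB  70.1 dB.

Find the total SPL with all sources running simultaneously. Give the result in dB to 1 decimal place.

92.6 dB

Sum in the linear (power) domain: Σ 10^(Lᵢ/10) = 10^(92.3/10) + 10^(79.1/10) + 10^(70.4/10) + 10^(70.1/10) = 1.801e+09.
Back to dB: 10·log₁₀ Σ = 92.6 dB.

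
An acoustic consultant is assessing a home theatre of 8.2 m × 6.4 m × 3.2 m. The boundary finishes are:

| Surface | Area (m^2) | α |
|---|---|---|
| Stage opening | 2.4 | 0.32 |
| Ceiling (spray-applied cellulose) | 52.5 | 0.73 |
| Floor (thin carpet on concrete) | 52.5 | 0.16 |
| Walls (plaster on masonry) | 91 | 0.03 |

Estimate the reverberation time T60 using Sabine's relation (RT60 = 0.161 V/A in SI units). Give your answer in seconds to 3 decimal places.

0.538 s

A = Σ Sᵢαᵢ = 2.4×0.32 + 52.5×0.73 + 52.5×0.16 + 91×0.03 = 50.223 sabins.
Volume V = 8.2 × 6.4 × 3.2 = 167.936 m³.
RT60 = 0.161 · V / A = 0.161 × 167.936 / 50.223 = 0.538 s.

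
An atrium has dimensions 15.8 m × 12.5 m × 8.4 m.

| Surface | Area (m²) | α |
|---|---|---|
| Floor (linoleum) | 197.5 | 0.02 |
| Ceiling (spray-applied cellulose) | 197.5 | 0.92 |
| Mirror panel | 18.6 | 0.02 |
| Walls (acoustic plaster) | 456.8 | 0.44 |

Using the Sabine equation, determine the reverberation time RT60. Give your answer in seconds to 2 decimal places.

A = Σ Sᵢαᵢ = 197.5*0.02 + 197.5*0.92 + 18.6*0.02 + 456.8*0.44 = 387.014 sabins.
Volume V = 15.8 × 12.5 × 8.4 = 1659 m³.
Sabine: RT60 = 0.161 × 1659 / 387.014 = 0.69 s.

0.69 sec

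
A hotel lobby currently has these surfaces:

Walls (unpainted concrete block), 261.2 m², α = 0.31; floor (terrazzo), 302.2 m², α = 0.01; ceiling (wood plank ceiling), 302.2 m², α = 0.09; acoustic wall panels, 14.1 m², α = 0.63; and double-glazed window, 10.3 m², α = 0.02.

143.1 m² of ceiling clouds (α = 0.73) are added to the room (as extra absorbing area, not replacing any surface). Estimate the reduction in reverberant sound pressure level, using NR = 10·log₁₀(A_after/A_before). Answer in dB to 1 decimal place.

A_before = Σ Sᵢαᵢ = 261.2×0.31 + 302.2×0.01 + 302.2×0.09 + 14.1×0.63 + 10.3×0.02 = 120.281 sabins.
Added absorption = 143.1 × 0.73 = 104.463 sabins.
New total A_after = 224.744 sabins.
NR = 10·log₁₀(224.744/120.281) = 2.7 dB.

2.7 dB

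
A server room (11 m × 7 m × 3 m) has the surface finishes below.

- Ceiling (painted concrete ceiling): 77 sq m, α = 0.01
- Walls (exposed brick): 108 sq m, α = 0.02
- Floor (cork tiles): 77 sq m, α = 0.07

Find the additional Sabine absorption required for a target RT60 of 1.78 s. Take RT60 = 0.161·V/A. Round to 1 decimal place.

Summing Sᵢαᵢ: 0.770 + 2.160 + 5.390 → A₁ = 8.320 sabins.
V = 231 m³. Required absorption A₂ = 0.161 × 231 / 1.78 = 20.894 sabins.
Additional absorption ΔA = 20.894 − 8.320 = 12.6 sabins.

12.6 sabins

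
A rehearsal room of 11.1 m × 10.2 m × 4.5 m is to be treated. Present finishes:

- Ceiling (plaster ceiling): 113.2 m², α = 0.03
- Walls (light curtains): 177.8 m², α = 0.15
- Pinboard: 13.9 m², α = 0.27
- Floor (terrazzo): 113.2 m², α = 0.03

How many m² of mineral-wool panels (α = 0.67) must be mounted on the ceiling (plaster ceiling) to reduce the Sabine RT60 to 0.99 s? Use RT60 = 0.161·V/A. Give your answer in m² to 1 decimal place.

A₁ = Σ Sᵢαᵢ = 113.2×0.03 + 177.8×0.15 + 13.9×0.27 + 113.2×0.03 = 37.215 sabins.
Required A₂ = 0.161·509.49/0.99 = 82.856 sabins.
ΔA needed = 82.856 − 37.215 = 45.641 sabins.
Net gain per m²: Δα = 0.67 − 0.03 = 0.64.
Panel area = 45.641 / 0.64 = 71.3 m².

71.3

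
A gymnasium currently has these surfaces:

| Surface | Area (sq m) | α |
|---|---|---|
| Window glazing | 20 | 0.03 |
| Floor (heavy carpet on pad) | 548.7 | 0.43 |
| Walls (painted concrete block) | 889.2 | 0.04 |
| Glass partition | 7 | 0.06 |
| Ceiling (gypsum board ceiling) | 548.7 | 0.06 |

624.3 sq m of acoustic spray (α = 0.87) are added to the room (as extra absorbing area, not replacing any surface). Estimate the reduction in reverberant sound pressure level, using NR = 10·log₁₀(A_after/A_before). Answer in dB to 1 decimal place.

4.4 dB

A_before = Σ Sᵢαᵢ = 20·0.03 + 548.7·0.43 + 889.2·0.04 + 7·0.06 + 548.7·0.06 = 305.451 sabins.
Treatment contributes 624.3·0.87 = 543.141 sabins.
New total A_after = 848.592 sabins.
NR = 10·log₁₀(848.592/305.451) = 4.4 dB.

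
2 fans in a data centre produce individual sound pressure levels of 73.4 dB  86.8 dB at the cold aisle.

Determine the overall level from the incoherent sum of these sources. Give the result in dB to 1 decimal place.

87.0 dB

Sum in the linear (power) domain: Σ 10^(Lᵢ/10) = 10^(73.4/10) + 10^(86.8/10) = 5.005e+08.
L_total = 10·log₁₀(5.005e+08) = 87.0 dB.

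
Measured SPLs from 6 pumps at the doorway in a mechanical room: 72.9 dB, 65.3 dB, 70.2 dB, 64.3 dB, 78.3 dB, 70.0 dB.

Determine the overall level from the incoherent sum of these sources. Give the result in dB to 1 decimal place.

80.6 dB

Sum in the linear (power) domain: Σ 10^(Lᵢ/10) = 10^(72.9/10) + 10^(65.3/10) + 10^(70.2/10) + 10^(64.3/10) + 10^(78.3/10) + 10^(70.0/10) = 1.137e+08.
L_total = 10·log₁₀(1.137e+08) = 80.6 dB.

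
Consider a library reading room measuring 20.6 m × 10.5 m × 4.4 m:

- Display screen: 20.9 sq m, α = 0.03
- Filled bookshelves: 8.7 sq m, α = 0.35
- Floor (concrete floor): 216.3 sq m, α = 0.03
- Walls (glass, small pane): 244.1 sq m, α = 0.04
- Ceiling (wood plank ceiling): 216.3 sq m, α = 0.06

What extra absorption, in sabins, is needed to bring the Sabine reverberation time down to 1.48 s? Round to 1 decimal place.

70.6 sabins

Summing Sᵢαᵢ: 0.627 + 3.045 + 6.489 + 9.764 + 12.978 → A₁ = 32.903 sabins.
V = 951.72 m³. Required absorption A₂ = 0.161 × 951.72 / 1.48 = 103.532 sabins.
Shortfall: 103.532 − 32.903 = 70.6 sabins.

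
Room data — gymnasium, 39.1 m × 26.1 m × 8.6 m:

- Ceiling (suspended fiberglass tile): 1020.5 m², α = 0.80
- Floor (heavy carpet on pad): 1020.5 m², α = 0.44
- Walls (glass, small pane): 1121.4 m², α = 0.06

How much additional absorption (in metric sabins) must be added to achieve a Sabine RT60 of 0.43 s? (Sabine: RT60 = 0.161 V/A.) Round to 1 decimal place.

1953.3 sabins

Summing Sᵢαᵢ: 816.400 + 449.020 + 67.284 → A₁ = 1332.704 sabins.
Target A₂ = 0.161·8776.386/0.43 = 3286.042 sabins (V = 8776.386 m³).
Shortfall: 3286.042 − 1332.704 = 1953.3 sabins.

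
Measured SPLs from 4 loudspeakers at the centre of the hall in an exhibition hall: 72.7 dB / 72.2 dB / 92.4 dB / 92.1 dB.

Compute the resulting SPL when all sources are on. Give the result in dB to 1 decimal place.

95.3 dB

Σ 10^(Lᵢ/10) = 3.395e+09.
Back to dB: 10·log₁₀ Σ = 95.3 dB.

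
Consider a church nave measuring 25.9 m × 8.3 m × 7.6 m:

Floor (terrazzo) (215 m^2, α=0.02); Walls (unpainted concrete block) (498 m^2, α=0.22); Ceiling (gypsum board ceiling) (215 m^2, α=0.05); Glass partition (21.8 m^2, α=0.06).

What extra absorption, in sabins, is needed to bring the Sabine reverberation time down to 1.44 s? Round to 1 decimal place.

56.7 sabins

Total absorption A₁ = 215·0.02 + 498·0.22 + 215·0.05 + 21.8·0.06
  = 4.300 + 109.560 + 10.750 + 1.308 = 125.918 m^2 sabins.
For T = 1.44 s, need A₂ = 0.161·V/T = 0.161·1633.772/1.44 = 182.665 sabins.
Shortfall: 182.665 − 125.918 = 56.7 sabins.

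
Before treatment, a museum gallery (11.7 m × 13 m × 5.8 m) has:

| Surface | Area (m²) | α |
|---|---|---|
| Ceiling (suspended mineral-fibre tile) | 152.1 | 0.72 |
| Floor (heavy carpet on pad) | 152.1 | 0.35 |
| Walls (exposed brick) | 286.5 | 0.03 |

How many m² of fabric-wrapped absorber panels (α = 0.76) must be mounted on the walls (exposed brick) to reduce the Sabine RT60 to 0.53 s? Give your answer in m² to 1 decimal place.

A₁ = Σ Sᵢαᵢ = 152.1·0.72 + 152.1·0.35 + 286.5·0.03 = 171.342 sabins.
Required A₂ = 0.161·882.18/0.53 = 267.983 sabins.
ΔA needed = 267.983 − 171.342 = 96.641 sabins.
Net gain per m²: Δα = 0.76 − 0.03 = 0.73.
Area = ΔA/Δα = 96.641/0.73 = 132.4 m².

132.4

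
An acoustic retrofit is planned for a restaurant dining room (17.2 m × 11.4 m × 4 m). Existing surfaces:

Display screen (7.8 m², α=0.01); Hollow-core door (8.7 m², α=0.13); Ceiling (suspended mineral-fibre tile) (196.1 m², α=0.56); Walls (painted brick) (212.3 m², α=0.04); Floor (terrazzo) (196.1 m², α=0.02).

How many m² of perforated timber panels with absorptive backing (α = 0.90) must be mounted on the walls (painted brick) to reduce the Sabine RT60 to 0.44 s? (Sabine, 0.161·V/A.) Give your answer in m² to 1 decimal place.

190.2

Total absorption A₁ = 7.8×0.01 + 8.7×0.13 + 196.1×0.56 + 212.3×0.04 + 196.1×0.02
  = 0.078 + 1.131 + 109.816 + 8.492 + 3.922 = 123.439 m² sabins.
Required A₂ = 0.161·784.32/0.44 = 286.990 sabins.
Absorption to add: 286.990 − 123.439 = 163.551 sabins.
Net gain per m²: Δα = 0.90 − 0.04 = 0.86.
Panel area = 163.551 / 0.86 = 190.2 m².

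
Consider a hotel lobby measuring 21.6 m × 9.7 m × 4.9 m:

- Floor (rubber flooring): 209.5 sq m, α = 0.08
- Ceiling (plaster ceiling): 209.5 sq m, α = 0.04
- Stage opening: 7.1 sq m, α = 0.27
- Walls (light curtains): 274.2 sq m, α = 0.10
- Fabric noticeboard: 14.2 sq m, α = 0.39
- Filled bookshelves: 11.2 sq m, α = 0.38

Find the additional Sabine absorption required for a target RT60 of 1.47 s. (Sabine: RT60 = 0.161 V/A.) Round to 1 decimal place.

48.2 sabins

Summing Sᵢαᵢ: 16.760 + 8.380 + 1.917 + 27.420 + 5.538 + 4.256 → A₁ = 64.271 sabins.
For T = 1.47 s, need A₂ = 0.161·V/T = 0.161·1026.648/1.47 = 112.442 sabins.
Additional absorption ΔA = 112.442 − 64.271 = 48.2 sabins.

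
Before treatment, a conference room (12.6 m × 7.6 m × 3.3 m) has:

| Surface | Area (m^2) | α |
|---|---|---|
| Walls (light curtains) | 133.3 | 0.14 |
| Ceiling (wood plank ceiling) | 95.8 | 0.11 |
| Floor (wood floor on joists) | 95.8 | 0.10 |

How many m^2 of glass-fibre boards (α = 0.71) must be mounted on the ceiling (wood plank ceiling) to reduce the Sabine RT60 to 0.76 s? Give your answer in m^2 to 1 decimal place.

Summing Sᵢαᵢ: 18.662 + 10.538 + 9.580 → A₁ = 38.780 sabins.
Required A₂ = 0.161·316.008/0.76 = 66.944 sabins.
Absorption to add: 66.944 − 38.780 = 28.164 sabins.
Net gain per m^2: Δα = 0.71 − 0.11 = 0.60.
Area = ΔA/Δα = 28.164/0.60 = 46.9 m^2.

46.9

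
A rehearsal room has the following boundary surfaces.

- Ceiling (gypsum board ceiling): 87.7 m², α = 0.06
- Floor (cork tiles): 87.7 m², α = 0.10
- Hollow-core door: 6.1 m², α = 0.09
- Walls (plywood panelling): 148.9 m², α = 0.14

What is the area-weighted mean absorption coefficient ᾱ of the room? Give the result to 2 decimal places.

0.11

Total surface area S = 330.4 m².
Weighted sum Σ Sα = 35.427.
ᾱ = 35.427 / 330.4 = 0.11.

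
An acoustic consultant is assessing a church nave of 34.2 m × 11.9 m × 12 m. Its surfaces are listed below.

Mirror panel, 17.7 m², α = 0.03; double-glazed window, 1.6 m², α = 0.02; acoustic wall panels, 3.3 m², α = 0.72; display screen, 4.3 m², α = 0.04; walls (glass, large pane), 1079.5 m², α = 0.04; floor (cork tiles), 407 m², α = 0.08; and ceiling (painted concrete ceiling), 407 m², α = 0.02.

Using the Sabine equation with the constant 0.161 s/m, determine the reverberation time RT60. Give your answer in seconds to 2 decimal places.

9.04 s

Summing Sᵢαᵢ: 0.531 + 0.032 + 2.376 + 0.172 + 43.180 + 32.560 + 8.140 → A = 86.991 sabins.
V = 34.2·11.9·12 = 4883.76 m³.
Sabine: RT60 = 0.161 × 4883.76 / 86.991 = 9.04 s.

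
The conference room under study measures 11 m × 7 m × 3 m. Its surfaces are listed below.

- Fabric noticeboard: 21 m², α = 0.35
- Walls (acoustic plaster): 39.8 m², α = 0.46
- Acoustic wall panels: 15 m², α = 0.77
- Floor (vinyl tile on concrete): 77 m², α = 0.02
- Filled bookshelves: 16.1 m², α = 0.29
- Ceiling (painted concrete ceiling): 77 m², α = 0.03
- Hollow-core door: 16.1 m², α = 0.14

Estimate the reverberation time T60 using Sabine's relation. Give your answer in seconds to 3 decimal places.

0.775 s

Summing Sᵢαᵢ: 7.350 + 18.308 + 11.550 + 1.540 + 4.669 + 2.310 + 2.254 → A = 47.981 sabins.
V = 11·7·3 = 231 m³.
RT60 = 0.161 · V / A = 0.161 × 231 / 47.981 = 0.775 s.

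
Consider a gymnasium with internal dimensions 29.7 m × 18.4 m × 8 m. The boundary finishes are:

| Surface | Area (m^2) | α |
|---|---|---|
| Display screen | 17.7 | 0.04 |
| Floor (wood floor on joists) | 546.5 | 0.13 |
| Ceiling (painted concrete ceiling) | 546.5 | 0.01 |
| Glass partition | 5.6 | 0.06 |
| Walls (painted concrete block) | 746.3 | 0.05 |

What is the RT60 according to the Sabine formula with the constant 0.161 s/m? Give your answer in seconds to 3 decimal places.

A = Σ Sᵢαᵢ = 17.7·0.04 + 546.5·0.13 + 546.5·0.01 + 5.6·0.06 + 746.3·0.05 = 114.869 sabins.
Room volume: 4371.84 m³.
Sabine: RT60 = 0.161 × 4371.84 / 114.869 = 6.128 s.

6.128 s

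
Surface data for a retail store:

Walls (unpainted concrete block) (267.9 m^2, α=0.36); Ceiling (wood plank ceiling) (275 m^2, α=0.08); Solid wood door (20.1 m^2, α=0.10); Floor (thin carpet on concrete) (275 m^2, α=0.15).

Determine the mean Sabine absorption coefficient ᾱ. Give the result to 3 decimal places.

S = Σ Sᵢ = 267.9 + 275 + 20.1 + 275 = 838.0 m^2.
Weighted sum Σ Sα = 161.704.
ᾱ = A/S = 0.193.

0.193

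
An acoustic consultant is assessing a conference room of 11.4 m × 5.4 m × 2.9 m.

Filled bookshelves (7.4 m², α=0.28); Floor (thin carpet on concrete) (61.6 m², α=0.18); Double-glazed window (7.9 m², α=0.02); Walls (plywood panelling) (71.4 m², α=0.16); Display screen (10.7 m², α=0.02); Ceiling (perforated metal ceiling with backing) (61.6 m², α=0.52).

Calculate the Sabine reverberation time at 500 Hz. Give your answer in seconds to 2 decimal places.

0.50 sec

A = Σ Sᵢαᵢ = 7.4*0.28 + 61.6*0.18 + 7.9*0.02 + 71.4*0.16 + 10.7*0.02 + 61.6*0.52 = 56.988 sabins.
V = 11.4·5.4·2.9 = 178.524 m³.
T = 0.161 V/A = 0.161·178.524/56.988 = 0.50 s.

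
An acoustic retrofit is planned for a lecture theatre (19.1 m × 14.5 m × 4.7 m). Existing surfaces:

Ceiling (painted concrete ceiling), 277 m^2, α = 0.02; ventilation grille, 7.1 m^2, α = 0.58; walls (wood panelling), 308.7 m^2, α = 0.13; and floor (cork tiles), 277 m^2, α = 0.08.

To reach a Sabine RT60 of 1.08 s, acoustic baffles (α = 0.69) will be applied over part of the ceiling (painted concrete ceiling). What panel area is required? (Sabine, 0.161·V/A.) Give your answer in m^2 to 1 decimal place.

Equivalent absorption area: A₁ = 277*0.02 + 7.1*0.58 + 308.7*0.13 + 277*0.08 = 71.949 m^2.
Required A₂ = 0.161·1301.665/1.08 = 194.045 sabins.
Absorption to add: 194.045 − 71.949 = 122.096 sabins.
Net gain per m^2: Δα = 0.69 − 0.02 = 0.67.
Area = ΔA/Δα = 122.096/0.67 = 182.2 m^2.

182.2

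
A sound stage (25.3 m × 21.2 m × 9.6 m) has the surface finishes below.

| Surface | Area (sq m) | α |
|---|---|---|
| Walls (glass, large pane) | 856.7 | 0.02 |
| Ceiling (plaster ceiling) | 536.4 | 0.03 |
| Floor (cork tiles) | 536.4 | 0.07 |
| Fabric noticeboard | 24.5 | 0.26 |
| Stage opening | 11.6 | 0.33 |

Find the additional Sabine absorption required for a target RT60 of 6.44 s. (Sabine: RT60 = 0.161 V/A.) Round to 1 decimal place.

47.8 sabins

A₁ = Σ Sᵢαᵢ = 856.7×0.02 + 536.4×0.03 + 536.4×0.07 + 24.5×0.26 + 11.6×0.33 = 80.972 sabins.
Target A₂ = 0.161·5149.056/6.44 = 128.726 sabins (V = 5149.056 m³).
Additional absorption ΔA = 128.726 − 80.972 = 47.8 sabins.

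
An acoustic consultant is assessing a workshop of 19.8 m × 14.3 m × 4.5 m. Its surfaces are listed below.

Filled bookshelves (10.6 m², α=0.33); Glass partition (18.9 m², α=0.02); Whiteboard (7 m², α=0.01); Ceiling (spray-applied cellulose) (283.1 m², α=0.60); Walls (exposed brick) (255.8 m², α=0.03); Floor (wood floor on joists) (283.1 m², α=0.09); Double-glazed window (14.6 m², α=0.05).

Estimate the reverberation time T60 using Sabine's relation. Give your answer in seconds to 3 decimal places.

0.988 seconds

Equivalent absorption area: A = 10.6×0.33 + 18.9×0.02 + 7×0.01 + 283.1×0.60 + 255.8×0.03 + 283.1×0.09 + 14.6×0.05 = 207.689 m².
Volume V = 19.8 × 14.3 × 4.5 = 1274.13 m³.
RT60 = 0.161 · V / A = 0.161 × 1274.13 / 207.689 = 0.988 s.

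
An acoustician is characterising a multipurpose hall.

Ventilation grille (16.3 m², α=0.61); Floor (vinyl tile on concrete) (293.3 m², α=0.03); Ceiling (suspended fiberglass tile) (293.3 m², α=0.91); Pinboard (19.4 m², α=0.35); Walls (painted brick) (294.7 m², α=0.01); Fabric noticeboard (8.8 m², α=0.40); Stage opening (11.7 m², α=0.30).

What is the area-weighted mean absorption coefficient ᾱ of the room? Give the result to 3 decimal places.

0.323

S = Σ Sᵢ = 16.3 + 293.3 + 293.3 + 19.4 + 294.7 + 8.8 + 11.7 = 937.5 m².
Σ(Sᵢαᵢ) = 16.3×0.61 + 293.3×0.03 + 293.3×0.91 + 19.4×0.35 + 294.7×0.01 + 8.8×0.40 + 11.7×0.30 = 302.412.
ᾱ = A/S = 0.323.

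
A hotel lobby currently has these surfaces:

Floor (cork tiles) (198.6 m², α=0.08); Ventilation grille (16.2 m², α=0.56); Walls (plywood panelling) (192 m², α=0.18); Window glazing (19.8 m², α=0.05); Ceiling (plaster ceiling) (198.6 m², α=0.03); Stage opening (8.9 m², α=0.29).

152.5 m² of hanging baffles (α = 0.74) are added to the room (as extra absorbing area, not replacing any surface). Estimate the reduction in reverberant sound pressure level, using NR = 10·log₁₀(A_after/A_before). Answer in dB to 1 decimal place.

Equivalent absorption area: A_before = 198.6*0.08 + 16.2*0.56 + 192*0.18 + 19.8*0.05 + 198.6*0.03 + 8.9*0.29 = 69.049 m².
Treatment contributes 152.5·0.74 = 112.850 sabins.
A_after = 69.049 + 112.850 = 181.899 sabins.
NR = 10·log₁₀(181.899/69.049) = 4.2 dB.

4.2 dB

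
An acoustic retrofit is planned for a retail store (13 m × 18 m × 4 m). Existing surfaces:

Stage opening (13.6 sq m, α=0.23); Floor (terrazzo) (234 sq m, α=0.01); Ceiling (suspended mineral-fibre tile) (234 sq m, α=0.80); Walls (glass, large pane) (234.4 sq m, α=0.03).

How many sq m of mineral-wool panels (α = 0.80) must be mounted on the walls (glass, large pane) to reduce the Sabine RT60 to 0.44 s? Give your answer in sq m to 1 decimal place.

185.4

A₁ = Σ Sᵢαᵢ = 13.6·0.23 + 234·0.01 + 234·0.80 + 234.4·0.03 = 199.700 sabins.
V = 936 m³. Target absorption A₂ = 0.161 × 936 / 0.44 = 342.491 sabins.
ΔA needed = 342.491 − 199.700 = 142.791 sabins.
Each sq m of panel replacing the walls (glass, large pane) adds (0.80 − 0.03) = 0.77 sabins.
Area = ΔA/Δα = 142.791/0.77 = 185.4 sq m.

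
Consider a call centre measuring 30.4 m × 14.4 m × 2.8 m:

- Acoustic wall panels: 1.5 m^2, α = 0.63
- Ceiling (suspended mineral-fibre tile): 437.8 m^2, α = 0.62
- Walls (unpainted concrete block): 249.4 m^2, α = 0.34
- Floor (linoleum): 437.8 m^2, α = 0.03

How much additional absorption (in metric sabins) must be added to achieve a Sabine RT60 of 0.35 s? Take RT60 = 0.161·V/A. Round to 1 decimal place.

193.5 sabins

Total absorption A₁ = 1.5·0.63 + 437.8·0.62 + 249.4·0.34 + 437.8·0.03
  = 0.945 + 271.436 + 84.796 + 13.134 = 370.311 m^2 sabins.
Target A₂ = 0.161·1225.728/0.35 = 563.835 sabins (V = 1225.728 m³).
ΔA = A₂ − A₁ = 563.835 − 370.311 = 193.5 sabins.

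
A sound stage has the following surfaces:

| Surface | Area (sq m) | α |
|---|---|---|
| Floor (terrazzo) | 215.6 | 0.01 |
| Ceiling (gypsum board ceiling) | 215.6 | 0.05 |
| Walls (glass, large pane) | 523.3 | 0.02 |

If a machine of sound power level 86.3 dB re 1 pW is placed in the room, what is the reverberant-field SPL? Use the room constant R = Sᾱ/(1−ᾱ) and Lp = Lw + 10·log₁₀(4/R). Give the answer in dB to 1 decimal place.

78.5 dB

Σ(Sᵢαᵢ) = 215.6×0.01 + 215.6×0.05 + 523.3×0.02 = 23.402; total area S = 954.5 sq m.
ᾱ = 0.0245, so room constant R = A/(1−ᾱ) = 23.990 sq m.
Lp = Lw + 10 log₁₀(4/R) = 86.3 -7.78 = 78.5 dB.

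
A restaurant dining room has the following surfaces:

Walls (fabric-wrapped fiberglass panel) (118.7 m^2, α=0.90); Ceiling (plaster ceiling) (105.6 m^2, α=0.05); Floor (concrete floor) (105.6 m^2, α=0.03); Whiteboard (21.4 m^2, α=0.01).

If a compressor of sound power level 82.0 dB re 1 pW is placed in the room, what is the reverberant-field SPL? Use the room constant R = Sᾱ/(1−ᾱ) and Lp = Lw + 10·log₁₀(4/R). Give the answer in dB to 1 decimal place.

Σ(Sᵢαᵢ) = 118.7·0.90 + 105.6·0.05 + 105.6·0.03 + 21.4·0.01 = 115.492; total area S = 351.3 m^2.
ᾱ = 115.492/351.3 = 0.3288; R = Sᾱ/(1−ᾱ) = 115.492/(1−0.3288) = 172.068 m^2.
Lp = 82.0 + 10·log₁₀(4/172.068) = 82.0 + (-16.34) = 65.7 dB.

65.7 dB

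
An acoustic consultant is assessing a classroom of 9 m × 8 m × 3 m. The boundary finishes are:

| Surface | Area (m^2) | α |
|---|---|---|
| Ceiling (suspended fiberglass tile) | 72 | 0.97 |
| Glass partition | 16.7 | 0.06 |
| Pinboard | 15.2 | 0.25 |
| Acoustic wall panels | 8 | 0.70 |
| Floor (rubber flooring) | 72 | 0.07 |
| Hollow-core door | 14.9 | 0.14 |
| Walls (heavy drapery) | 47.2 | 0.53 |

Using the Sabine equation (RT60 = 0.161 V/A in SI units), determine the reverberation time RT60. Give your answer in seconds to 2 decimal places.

A = Σ Sᵢαᵢ = 72×0.97 + 16.7×0.06 + 15.2×0.25 + 8×0.70 + 72×0.07 + 14.9×0.14 + 47.2×0.53 = 112.384 sabins.
Room volume: 216 m³.
RT60 = 0.161 · V / A = 0.161 × 216 / 112.384 = 0.31 s.

0.31 sec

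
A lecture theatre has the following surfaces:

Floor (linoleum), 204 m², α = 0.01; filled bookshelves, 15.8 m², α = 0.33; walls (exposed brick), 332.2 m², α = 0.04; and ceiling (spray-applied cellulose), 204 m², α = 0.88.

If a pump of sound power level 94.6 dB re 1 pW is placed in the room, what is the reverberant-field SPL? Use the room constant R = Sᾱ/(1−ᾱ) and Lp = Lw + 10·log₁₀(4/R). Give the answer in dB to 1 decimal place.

A = 200.062 sabins; S = 756.0 m².
ᾱ = 0.2646, so room constant R = A/(1−ᾱ) = 272.045 m².
Lp = Lw + 10 log₁₀(4/R) = 94.6 -18.33 = 76.3 dB.

76.3 dB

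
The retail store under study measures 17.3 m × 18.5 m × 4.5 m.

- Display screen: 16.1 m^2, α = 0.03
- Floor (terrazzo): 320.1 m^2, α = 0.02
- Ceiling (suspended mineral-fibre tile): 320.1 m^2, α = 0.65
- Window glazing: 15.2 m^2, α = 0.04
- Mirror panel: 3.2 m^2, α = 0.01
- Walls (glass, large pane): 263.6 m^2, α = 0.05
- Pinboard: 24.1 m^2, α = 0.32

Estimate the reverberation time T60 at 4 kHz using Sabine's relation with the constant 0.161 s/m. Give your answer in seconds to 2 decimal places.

0.98 seconds

Total absorption A = 16.1×0.03 + 320.1×0.02 + 320.1×0.65 + 15.2×0.04 + 3.2×0.01 + 263.6×0.05 + 24.1×0.32
  = 0.483 + 6.402 + 208.065 + 0.608 + 0.032 + 13.180 + 7.712 = 236.482 m^2 sabins.
Volume V = 17.3 × 18.5 × 4.5 = 1440.225 m³.
RT60 = 0.161 · V / A = 0.161 × 1440.225 / 236.482 = 0.98 s.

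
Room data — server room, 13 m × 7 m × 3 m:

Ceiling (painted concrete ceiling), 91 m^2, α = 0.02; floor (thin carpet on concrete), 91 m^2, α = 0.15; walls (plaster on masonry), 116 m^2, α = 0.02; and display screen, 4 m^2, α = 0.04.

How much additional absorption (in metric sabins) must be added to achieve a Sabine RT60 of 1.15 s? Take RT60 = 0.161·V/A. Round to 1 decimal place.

20.3 sabins

Total absorption A₁ = 91×0.02 + 91×0.15 + 116×0.02 + 4×0.04
  = 1.820 + 13.650 + 2.320 + 0.160 = 17.950 m^2 sabins.
Target A₂ = 0.161·273/1.15 = 38.220 sabins (V = 273 m³).
Shortfall: 38.220 − 17.950 = 20.3 sabins.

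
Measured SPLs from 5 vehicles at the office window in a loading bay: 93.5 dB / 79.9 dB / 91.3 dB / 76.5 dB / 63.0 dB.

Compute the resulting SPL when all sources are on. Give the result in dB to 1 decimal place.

Sum in the linear (power) domain: Σ 10^(Lᵢ/10) = 10^(93.5/10) + 10^(79.9/10) + 10^(91.3/10) + 10^(76.5/10) + 10^(63.0/10) = 3.732e+09.
Back to dB: 10·log₁₀ Σ = 95.7 dB.

95.7 dB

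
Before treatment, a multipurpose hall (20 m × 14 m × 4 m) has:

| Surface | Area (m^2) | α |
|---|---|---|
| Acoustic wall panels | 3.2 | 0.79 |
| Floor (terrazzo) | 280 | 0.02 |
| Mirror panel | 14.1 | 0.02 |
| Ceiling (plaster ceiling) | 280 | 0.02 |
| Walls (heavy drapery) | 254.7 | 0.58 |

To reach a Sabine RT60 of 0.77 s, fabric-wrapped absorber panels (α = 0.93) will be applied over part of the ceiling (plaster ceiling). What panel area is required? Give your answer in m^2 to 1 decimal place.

79.6

Equivalent absorption area: A₁ = 3.2·0.79 + 280·0.02 + 14.1·0.02 + 280·0.02 + 254.7·0.58 = 161.736 m^2.
Required A₂ = 0.161·1120/0.77 = 234.182 sabins.
Absorption to add: 234.182 − 161.736 = 72.446 sabins.
Each m^2 of panel replacing the ceiling (plaster ceiling) adds (0.93 − 0.02) = 0.91 sabins.
Panel area = 72.446 / 0.91 = 79.6 m^2.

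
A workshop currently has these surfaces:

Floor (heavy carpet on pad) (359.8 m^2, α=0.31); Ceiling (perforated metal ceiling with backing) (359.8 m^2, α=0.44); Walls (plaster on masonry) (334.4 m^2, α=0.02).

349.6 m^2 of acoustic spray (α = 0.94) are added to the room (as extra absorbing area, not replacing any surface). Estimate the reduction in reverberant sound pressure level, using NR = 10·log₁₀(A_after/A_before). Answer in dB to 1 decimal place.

3.4 dB

Summing Sᵢαᵢ: 111.538 + 158.312 + 6.688 → A_before = 276.538 sabins.
Added absorption = 349.6 × 0.94 = 328.624 sabins.
New total A_after = 605.162 sabins.
NR = 10·log₁₀(605.162/276.538) = 3.4 dB.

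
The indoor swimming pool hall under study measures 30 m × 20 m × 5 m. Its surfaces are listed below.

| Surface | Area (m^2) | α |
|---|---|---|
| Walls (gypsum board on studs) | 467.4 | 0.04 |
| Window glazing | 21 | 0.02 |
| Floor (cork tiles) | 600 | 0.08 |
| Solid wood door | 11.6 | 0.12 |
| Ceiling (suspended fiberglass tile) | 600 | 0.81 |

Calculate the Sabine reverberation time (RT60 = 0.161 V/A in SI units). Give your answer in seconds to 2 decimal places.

Total absorption A = 467.4*0.04 + 21*0.02 + 600*0.08 + 11.6*0.12 + 600*0.81
  = 18.696 + 0.420 + 48.000 + 1.392 + 486.000 = 554.508 m^2 sabins.
V = 30·20·5 = 3000 m³.
Sabine: RT60 = 0.161 × 3000 / 554.508 = 0.87 s.

0.87 seconds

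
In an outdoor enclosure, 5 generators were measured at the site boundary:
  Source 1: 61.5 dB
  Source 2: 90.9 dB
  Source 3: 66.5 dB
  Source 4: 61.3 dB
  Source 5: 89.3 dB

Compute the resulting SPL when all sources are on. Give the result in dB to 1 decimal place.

Converting to relative power and adding: 10^(61.5/10) + 10^(90.9/10) + 10^(66.5/10) + 10^(61.3/10) + 10^(89.3/10) = 2.089e+09.
Combined level = 10 log₁₀(2.089e+09) = 93.2 dB.

93.2 dB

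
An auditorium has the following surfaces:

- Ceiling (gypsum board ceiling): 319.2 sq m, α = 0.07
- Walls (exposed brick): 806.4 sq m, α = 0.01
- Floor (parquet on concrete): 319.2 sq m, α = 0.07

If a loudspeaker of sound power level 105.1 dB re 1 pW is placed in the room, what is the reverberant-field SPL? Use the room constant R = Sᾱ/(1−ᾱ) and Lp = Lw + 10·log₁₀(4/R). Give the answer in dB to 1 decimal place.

A = 52.752 sabins; S = 1444.8 sq m.
ᾱ = 52.752/1444.8 = 0.0365; R = Sᾱ/(1−ᾱ) = 52.752/(1−0.0365) = 54.750 sq m.
Lp = Lw + 10 log₁₀(4/R) = 105.1 -11.36 = 93.7 dB.

93.7 dB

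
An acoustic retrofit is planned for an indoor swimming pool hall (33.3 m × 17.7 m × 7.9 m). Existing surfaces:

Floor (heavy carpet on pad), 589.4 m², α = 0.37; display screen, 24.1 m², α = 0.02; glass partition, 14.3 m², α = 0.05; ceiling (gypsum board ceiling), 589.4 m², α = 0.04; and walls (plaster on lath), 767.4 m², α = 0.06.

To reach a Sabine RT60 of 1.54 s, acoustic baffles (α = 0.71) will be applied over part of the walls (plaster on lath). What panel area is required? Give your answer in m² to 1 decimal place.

Summing Sᵢαᵢ: 218.078 + 0.482 + 0.715 + 23.576 + 46.044 → A₁ = 288.895 sabins.
V = 4656.339 m³. Target absorption A₂ = 0.161 × 4656.339 / 1.54 = 486.799 sabins.
ΔA needed = 486.799 − 288.895 = 197.904 sabins.
Each m² of panel replacing the walls (plaster on lath) adds (0.71 − 0.06) = 0.65 sabins.
Panel area = 197.904 / 0.65 = 304.5 m².

304.5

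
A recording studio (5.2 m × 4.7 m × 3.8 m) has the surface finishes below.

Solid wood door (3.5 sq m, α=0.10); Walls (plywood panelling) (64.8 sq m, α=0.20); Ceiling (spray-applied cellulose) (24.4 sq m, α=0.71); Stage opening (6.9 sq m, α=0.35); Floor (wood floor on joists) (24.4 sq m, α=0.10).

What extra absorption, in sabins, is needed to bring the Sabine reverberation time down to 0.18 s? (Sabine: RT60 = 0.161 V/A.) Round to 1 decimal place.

47.6 sabins

Equivalent absorption area: A₁ = 3.5×0.10 + 64.8×0.20 + 24.4×0.71 + 6.9×0.35 + 24.4×0.10 = 35.489 sq m.
Target A₂ = 0.161·92.872/0.18 = 83.069 sabins (V = 92.872 m³).
Shortfall: 83.069 − 35.489 = 47.6 sabins.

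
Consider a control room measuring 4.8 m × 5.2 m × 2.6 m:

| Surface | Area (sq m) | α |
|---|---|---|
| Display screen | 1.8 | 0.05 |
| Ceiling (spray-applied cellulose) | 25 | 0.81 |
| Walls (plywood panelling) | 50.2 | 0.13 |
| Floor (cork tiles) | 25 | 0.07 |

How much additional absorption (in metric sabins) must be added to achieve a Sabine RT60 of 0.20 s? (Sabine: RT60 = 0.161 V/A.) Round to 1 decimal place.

Total absorption A₁ = 1.8×0.05 + 25×0.81 + 50.2×0.13 + 25×0.07
  = 0.090 + 20.250 + 6.526 + 1.750 = 28.616 sq m sabins.
Target A₂ = 0.161·64.896/0.20 = 52.241 sabins (V = 64.896 m³).
ΔA = A₂ − A₁ = 52.241 − 28.616 = 23.6 sabins.

23.6 sabins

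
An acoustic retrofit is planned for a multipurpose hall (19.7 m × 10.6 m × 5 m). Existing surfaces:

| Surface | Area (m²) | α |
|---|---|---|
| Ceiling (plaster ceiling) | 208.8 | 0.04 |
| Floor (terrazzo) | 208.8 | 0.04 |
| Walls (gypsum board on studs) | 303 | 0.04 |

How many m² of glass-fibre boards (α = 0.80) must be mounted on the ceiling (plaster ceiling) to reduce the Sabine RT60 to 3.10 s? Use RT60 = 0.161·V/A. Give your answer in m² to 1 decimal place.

33.4

Equivalent absorption area: A₁ = 208.8·0.04 + 208.8·0.04 + 303·0.04 = 28.824 m².
V = 1044.1 m³. Target absorption A₂ = 0.161 × 1044.1 / 3.10 = 54.226 sabins.
ΔA needed = 54.226 − 28.824 = 25.402 sabins.
Net gain per m²: Δα = 0.80 − 0.04 = 0.76.
Area = ΔA/Δα = 25.402/0.76 = 33.4 m².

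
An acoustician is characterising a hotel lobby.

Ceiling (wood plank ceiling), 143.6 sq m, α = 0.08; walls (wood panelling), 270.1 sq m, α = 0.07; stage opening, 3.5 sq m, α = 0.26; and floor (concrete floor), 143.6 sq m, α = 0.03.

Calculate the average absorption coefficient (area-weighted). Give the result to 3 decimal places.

0.064

Total surface area S = 560.8 sq m.
Σ(Sᵢαᵢ) = 143.6×0.08 + 270.1×0.07 + 3.5×0.26 + 143.6×0.03 = 35.613.
ᾱ = 35.613 / 560.8 = 0.064.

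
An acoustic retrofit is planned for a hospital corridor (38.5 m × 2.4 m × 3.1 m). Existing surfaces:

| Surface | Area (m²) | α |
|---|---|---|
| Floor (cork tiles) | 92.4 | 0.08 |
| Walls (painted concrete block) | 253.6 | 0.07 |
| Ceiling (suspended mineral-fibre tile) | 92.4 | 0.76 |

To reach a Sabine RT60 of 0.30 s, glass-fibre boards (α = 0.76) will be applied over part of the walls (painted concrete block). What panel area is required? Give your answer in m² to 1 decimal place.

Equivalent absorption area: A₁ = 92.4·0.08 + 253.6·0.07 + 92.4·0.76 = 95.368 m².
Required A₂ = 0.161·286.44/0.30 = 153.723 sabins.
ΔA needed = 153.723 − 95.368 = 58.355 sabins.
Net gain per m²: Δα = 0.76 − 0.07 = 0.69.
Panel area = 58.355 / 0.69 = 84.6 m².

84.6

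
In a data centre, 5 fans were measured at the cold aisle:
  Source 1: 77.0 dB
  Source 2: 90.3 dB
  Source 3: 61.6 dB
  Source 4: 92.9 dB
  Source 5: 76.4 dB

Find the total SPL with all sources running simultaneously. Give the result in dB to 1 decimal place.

Converting to relative power and adding: 10^(77.0/10) + 10^(90.3/10) + 10^(61.6/10) + 10^(92.9/10) + 10^(76.4/10) = 3.117e+09.
Combined level = 10 log₁₀(3.117e+09) = 94.9 dB.

94.9 dB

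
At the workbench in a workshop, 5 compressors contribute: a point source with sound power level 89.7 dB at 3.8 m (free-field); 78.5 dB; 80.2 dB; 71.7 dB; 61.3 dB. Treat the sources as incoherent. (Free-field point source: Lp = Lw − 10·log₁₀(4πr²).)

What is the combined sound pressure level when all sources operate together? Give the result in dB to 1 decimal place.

Source at 3.8 m: Lp = 89.7 − 10·log₁₀(4π·3.8²) = 89.7 − 10·log₁₀(181.458) = 67.1 dB.
Sum in the linear (power) domain: Σ 10^(Lᵢ/10) = 10^(67.1/10) + 10^(78.5/10) + 10^(80.2/10) + 10^(71.7/10) + 10^(61.3/10) = 1.968e+08.
Combined level = 10 log₁₀(1.968e+08) = 82.9 dB.

82.9 dB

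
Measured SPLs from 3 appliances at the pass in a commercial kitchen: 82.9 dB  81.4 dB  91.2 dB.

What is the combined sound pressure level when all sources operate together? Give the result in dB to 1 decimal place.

92.2 dB

Σ 10^(Lᵢ/10) = 1.651e+09.
Combined level = 10 log₁₀(1.651e+09) = 92.2 dB.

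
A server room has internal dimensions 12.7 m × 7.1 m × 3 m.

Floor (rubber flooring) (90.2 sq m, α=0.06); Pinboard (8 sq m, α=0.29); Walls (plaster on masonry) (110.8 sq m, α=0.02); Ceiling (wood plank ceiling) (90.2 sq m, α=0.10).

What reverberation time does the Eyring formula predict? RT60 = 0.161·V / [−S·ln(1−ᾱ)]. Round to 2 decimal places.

2.22 seconds

Total surface area S = 90.2 + 8 + 110.8 + 90.2 = 299.2 sq m.
Absorption A = 90.2×0.06 + 8×0.29 + 110.8×0.02 + 90.2×0.10 = 18.968 sabins.
ᾱ = 18.968 / 299.2 = 0.0634.
−S·ln(1−ᾱ) = −299.2 × ln(1 − 0.0634) = 19.597.
V = 12.7 × 7.1 × 3 = 270.51 m³.
T = 0.161·V/[−S·ln(1−ᾱ)] = 0.161·270.51/19.597 = 2.22 s.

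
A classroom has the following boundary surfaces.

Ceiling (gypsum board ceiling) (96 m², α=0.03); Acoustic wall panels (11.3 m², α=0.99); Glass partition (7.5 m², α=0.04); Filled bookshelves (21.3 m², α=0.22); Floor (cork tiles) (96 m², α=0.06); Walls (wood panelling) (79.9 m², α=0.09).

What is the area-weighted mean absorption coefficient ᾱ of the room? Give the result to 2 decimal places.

0.10

S = Σ Sᵢ = 96 + 11.3 + 7.5 + 21.3 + 96 + 79.9 = 312.0 m².
A = 96×0.03 + 11.3×0.99 + 7.5×0.04 + 21.3×0.22 + 96×0.06 + 79.9×0.09 = 32.004 sabins.
ᾱ = A/S = 0.10.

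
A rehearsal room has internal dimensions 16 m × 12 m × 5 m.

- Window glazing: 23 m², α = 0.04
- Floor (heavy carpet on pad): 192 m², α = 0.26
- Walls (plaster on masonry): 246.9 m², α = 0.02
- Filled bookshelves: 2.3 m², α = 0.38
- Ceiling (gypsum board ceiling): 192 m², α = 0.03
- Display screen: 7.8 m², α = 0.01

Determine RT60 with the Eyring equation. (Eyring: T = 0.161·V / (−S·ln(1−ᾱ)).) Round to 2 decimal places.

2.36 seconds

Total surface area S = 23 + 192 + 246.9 + 2.3 + 192 + 7.8 = 664.0 m².
Σ(Sᵢαᵢ) = 23×0.04 + 192×0.26 + 246.9×0.02 + 2.3×0.38 + 192×0.03 + 7.8×0.01 = 62.490.
Mean coefficient ᾱ = A/S = 0.0941.
−S·ln(1−ᾱ) = −664.0 × ln(1 − 0.0941) = 65.621.
V = 16 × 12 × 5 = 960 m³.
T = 0.161·V/[−S·ln(1−ᾱ)] = 0.161·960/65.621 = 2.36 s.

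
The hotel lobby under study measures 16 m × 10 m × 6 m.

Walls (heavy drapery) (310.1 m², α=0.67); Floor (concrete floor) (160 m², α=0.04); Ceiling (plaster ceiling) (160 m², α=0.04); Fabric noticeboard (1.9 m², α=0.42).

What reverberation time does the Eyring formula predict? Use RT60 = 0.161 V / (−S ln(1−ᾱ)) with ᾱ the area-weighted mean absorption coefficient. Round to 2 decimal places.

0.57 s

S = Σ Sᵢ = 632.0 m².
Absorption A = 310.1·0.67 + 160·0.04 + 160·0.04 + 1.9·0.42 = 221.365 sabins.
ᾱ = 221.365 / 632.0 = 0.3503.
−S·ln(1−ᾱ) = −632.0 × ln(1 − 0.3503) = 272.547.
V = 16 × 10 × 6 = 960 m³.
T = 0.161·V/[−S·ln(1−ᾱ)] = 0.161·960/272.547 = 0.57 s.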